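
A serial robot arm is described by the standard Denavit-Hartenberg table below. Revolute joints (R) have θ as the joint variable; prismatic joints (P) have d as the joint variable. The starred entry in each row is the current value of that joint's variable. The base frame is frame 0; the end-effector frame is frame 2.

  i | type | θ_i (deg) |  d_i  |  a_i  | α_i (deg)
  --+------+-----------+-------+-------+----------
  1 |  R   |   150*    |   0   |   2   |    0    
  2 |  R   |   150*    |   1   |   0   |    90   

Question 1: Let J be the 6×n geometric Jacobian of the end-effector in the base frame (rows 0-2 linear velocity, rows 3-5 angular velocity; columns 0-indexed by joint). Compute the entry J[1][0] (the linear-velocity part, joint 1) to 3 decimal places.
axis z_0 = ẑ; lever o_n−o_0 = (-1.7321,1.0000,1.0000)
cross product → J_v[:, 0] = (-1.0000,-1.7321,0.0000)
J_ω[:, 0] = z_0
entry J[1][0] = -1.7321

-1.732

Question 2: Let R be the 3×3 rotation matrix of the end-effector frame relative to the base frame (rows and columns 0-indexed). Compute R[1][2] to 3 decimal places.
-0.500

End-effector z-axis (col 2 of R) = (-0.8660,-0.5000,0.0000)
R[1][2] = -0.5000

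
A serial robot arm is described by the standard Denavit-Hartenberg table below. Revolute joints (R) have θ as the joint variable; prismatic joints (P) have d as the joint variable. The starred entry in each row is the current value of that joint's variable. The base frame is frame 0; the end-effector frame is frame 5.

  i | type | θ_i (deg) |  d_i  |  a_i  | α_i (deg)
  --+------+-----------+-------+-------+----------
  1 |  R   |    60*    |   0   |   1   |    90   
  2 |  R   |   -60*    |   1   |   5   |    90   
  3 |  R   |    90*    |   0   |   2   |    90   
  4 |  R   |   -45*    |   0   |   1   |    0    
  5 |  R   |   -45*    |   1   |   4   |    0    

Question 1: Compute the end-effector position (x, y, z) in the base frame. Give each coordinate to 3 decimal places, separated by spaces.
after link 1: o_1 = (0.5000, 0.8660, 0.0000)
after link 2: o_2 = (2.6160, 2.5311, -4.3301)
after link 3: o_3 = (4.3481, 1.5311, -4.3301)
after link 4: o_4 = (5.2666, 1.7079, -3.9766)
after link 5: o_5 = (7.2487, 5.1409, -2.8426)

7.249 5.141 -2.843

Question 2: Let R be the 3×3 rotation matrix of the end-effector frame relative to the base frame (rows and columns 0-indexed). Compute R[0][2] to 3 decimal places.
0.250

End-effector z-axis (col 2 of R) = (0.2500,0.4330,-0.8660)
R[0][2] = 0.2500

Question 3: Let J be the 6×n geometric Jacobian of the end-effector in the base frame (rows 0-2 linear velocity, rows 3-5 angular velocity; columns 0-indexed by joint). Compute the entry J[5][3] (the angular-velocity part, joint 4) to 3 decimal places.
axis z_3 = (0.2500,0.4330,-0.8660); lever o_n−o_3 = (2.9006,3.6098,1.4875)
cross product → J_v[:, 3] = (3.7703,-2.8839,-0.3536)
J_ω[:, 3] = z_3
entry J[5][3] = -0.8660

-0.866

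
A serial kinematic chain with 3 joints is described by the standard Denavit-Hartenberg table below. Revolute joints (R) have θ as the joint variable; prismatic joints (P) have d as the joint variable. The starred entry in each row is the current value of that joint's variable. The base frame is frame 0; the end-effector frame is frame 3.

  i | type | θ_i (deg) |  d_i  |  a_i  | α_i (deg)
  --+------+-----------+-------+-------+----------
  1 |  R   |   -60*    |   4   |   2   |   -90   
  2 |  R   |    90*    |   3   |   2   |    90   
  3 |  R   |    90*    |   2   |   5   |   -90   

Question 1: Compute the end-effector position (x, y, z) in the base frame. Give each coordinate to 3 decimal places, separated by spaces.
8.928 0.536 2.000

after link 1: o_1 = (1.0000, -1.7321, 4.0000)
after link 2: o_2 = (3.5981, -0.2321, 2.0000)
after link 3: o_3 = (8.9282, 0.5359, 2.0000)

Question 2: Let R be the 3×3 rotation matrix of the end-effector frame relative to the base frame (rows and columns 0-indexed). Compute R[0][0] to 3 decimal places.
0.866

End-effector x-axis (col 0 of R) = (0.8660,0.5000,0.0000)
R[0][0] = 0.8660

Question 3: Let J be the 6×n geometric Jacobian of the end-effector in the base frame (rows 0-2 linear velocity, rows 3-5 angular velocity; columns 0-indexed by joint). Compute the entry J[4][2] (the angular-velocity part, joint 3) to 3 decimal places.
-0.866

axis z_2 = (0.5000,-0.8660,0.0000); lever o_n−o_2 = (5.3301,0.7679,0.0000)
cross product → J_v[:, 2] = (-0.0000,0.0000,5.0000)
J_ω[:, 2] = z_2
entry J[4][2] = -0.8660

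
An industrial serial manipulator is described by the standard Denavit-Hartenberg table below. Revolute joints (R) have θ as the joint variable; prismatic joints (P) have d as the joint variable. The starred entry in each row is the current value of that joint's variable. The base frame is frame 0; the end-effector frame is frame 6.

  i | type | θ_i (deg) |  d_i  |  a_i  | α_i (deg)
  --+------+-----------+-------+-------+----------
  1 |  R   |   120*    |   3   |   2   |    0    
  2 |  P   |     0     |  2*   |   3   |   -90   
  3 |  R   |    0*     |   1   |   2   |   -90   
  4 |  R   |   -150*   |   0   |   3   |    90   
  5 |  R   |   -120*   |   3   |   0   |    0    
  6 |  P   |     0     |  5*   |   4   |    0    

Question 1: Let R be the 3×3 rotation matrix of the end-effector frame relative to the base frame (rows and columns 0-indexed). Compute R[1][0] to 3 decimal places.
0.500

End-effector x-axis (col 0 of R) = (0.0000,0.5000,0.8660)
R[1][0] = 0.5000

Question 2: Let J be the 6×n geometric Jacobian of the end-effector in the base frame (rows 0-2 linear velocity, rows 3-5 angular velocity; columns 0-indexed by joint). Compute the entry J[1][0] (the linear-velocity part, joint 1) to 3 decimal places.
axis z_0 = ẑ; lever o_n−o_0 = (3.6340,4.5622,8.4641)
cross product → J_v[:, 0] = (-4.5622,3.6340,0.0000)
J_ω[:, 0] = z_0
entry J[1][0] = 3.6340

3.634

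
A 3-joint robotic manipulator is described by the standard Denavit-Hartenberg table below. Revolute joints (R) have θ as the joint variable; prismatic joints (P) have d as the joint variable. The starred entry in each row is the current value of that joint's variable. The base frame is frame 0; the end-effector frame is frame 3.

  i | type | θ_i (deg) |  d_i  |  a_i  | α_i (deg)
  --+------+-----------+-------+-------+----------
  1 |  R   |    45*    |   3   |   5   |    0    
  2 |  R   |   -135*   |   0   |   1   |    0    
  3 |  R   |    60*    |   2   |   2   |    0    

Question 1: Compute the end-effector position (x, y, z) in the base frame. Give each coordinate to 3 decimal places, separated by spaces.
after link 1: o_1 = (3.5355, 3.5355, 3.0000)
after link 2: o_2 = (3.5355, 2.5355, 3.0000)
after link 3: o_3 = (5.2676, 1.5355, 5.0000)

5.268 1.536 5.000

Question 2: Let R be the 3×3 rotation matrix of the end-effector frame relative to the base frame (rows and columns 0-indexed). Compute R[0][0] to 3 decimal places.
0.866

End-effector x-axis (col 0 of R) = (0.8660,-0.5000,0.0000)
R[0][0] = 0.8660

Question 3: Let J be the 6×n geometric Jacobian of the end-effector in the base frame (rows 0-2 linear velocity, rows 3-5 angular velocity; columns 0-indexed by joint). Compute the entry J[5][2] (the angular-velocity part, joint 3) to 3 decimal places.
1.000

axis z_2 = (0.0000,0.0000,1.0000); lever o_n−o_2 = (1.7321,-1.0000,2.0000)
cross product → J_v[:, 2] = (1.0000,1.7321,-0.0000)
J_ω[:, 2] = z_2
entry J[5][2] = 1.0000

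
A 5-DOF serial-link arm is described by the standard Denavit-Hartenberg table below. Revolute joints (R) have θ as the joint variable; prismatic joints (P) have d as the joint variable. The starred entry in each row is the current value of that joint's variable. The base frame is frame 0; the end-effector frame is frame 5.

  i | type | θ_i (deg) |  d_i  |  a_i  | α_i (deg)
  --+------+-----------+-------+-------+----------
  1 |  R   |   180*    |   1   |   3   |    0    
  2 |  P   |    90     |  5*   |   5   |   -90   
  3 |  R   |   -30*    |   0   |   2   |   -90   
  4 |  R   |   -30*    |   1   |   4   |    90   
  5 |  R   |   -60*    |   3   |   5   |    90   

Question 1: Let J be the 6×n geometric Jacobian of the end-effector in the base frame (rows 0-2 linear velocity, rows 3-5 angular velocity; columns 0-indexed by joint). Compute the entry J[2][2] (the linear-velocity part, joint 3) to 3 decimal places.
axis z_2 = (1.0000,-0.0000,0.0000); lever o_n−o_2 = (5.8481,-3.6429,5.9486)
cross product → J_v[:, 2] = (-0.0000,-5.9486,-3.6429)
J_ω[:, 2] = z_2
entry J[2][2] = -3.6429

-3.643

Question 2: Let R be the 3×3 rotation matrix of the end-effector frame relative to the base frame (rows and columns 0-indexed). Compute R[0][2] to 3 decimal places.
-0.433

End-effector z-axis (col 2 of R) = (-0.4330,0.8995,0.0580)
R[0][2] = -0.4330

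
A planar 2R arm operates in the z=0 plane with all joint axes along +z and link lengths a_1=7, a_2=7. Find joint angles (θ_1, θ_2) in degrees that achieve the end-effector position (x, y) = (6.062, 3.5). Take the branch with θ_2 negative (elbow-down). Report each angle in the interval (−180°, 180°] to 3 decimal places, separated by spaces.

90.001 -120.001

cos θ_2 = (48.9978−7²−7²)/(2·7·7) = -0.5000; θ_2 = -120.0015° (elbow-down)
β = atan2(3.5000,6.0620) = 30.0007°; ψ = atan2(-6.0621,3.4998) = -60.0007°
θ_1 = β − ψ = 90.0015°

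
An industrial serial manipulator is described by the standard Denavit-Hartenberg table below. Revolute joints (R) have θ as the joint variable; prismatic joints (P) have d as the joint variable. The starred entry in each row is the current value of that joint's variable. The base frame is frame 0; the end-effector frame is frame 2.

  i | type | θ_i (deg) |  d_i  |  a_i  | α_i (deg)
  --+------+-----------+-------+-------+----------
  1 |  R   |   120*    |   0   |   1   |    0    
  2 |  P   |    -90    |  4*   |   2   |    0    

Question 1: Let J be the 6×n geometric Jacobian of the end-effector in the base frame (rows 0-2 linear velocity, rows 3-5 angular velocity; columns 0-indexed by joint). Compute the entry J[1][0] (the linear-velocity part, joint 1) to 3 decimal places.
axis z_0 = ẑ; lever o_n−o_0 = (1.2321,1.8660,4.0000)
cross product → J_v[:, 0] = (-1.8660,1.2321,0.0000)
J_ω[:, 0] = z_0
entry J[1][0] = 1.2321

1.232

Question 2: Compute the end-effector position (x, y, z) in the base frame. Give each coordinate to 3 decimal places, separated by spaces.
1.232 1.866 4.000

after link 1: o_1 = (-0.5000, 0.8660, 0.0000)
after link 2: o_2 = (1.2321, 1.8660, 4.0000)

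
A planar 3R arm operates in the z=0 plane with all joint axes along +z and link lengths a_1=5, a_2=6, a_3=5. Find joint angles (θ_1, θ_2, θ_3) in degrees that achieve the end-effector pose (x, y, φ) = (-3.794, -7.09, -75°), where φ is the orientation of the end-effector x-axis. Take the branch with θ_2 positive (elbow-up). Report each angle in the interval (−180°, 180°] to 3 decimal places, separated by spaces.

wrist centre = target − a_3·(cos φ, sin φ) = (-5.0881, -2.2604)
cos θ_2 = (30.9980−5²−6²)/(2·5·6) = -0.5000; θ_2 = 120.0022° (elbow-up)
β = atan2(-2.2604,-5.0881) = -156.0470°; ψ = atan2(5.1960,1.9998) = 68.9498°
θ_1 = β − ψ = -224.9967°
θ_3 = φ − θ_1 − θ_2 = 29.9945° (wrapped to (-180°,180°])

135.003 120.002 29.995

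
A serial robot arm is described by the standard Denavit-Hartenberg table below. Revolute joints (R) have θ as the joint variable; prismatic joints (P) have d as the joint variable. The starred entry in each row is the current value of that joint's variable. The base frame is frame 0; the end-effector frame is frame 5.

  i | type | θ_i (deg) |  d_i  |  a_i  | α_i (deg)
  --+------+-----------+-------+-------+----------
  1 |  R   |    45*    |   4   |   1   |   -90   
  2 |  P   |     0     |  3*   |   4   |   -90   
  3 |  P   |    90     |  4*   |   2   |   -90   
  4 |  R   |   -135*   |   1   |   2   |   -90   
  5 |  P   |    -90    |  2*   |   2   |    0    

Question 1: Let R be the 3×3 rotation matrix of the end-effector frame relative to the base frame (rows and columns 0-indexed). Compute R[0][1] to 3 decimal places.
End-effector y-axis (col 1 of R) = (-0.5000,0.5000,-0.7071)
R[0][1] = -0.5000

-0.500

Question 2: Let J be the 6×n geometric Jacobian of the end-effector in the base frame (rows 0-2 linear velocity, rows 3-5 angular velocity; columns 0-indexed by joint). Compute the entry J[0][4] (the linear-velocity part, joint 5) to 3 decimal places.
prismatic axis z_4 = (0.5000,-0.5000,-0.7071)
J_v[:, 4] = z_4; J_ω[:, 4] = (0,0,0)
entry J[0][4] = 0.5000

0.500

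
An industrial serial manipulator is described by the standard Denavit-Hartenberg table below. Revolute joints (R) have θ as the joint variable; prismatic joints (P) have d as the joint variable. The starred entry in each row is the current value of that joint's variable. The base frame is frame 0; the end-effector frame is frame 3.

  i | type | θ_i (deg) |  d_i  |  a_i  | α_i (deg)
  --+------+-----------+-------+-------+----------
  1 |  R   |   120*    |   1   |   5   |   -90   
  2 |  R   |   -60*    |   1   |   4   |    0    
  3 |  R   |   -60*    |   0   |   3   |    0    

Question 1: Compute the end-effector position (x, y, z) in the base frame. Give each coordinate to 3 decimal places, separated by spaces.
-3.616 4.263 7.062

after link 1: o_1 = (-2.5000, 4.3301, 1.0000)
after link 2: o_2 = (-4.3660, 5.5622, 4.4641)
after link 3: o_3 = (-3.6160, 4.2631, 7.0622)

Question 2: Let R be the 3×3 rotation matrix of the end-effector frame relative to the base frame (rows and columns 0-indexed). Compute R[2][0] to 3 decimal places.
End-effector x-axis (col 0 of R) = (0.2500,-0.4330,0.8660)
R[2][0] = 0.8660

0.866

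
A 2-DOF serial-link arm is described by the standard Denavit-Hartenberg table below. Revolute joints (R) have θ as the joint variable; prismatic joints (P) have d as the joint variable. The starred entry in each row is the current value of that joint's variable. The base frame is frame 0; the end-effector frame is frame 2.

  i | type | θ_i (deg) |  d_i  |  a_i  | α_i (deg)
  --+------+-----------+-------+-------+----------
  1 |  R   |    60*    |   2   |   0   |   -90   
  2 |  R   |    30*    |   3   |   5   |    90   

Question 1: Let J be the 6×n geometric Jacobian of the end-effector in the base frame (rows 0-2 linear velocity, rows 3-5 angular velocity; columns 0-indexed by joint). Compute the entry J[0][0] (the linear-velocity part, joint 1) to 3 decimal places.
-5.250

axis z_0 = ẑ; lever o_n−o_0 = (-0.4330,5.2500,-0.5000)
cross product → J_v[:, 0] = (-5.2500,-0.4330,0.0000)
J_ω[:, 0] = z_0
entry J[0][0] = -5.2500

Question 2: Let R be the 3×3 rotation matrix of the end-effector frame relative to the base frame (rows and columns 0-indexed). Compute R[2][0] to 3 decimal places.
-0.500

End-effector x-axis (col 0 of R) = (0.4330,0.7500,-0.5000)
R[2][0] = -0.5000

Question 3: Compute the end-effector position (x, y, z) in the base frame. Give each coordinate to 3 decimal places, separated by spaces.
after link 1: o_1 = (0.0000, 0.0000, 2.0000)
after link 2: o_2 = (-0.4330, 5.2500, -0.5000)

-0.433 5.250 -0.500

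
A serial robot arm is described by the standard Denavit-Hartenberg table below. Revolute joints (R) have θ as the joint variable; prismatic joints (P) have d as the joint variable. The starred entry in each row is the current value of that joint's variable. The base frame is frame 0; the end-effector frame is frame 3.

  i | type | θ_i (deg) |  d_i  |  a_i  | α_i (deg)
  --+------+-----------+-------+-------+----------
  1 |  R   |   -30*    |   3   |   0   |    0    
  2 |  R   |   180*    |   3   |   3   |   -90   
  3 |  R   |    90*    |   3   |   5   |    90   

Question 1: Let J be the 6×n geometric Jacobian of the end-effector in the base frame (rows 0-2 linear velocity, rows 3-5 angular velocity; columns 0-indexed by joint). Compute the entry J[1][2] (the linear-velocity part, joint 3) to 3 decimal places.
axis z_2 = (-0.5000,-0.8660,0.0000); lever o_n−o_2 = (-1.5000,-2.5981,-5.0000)
cross product → J_v[:, 2] = (4.3301,-2.5000,0.0000)
J_ω[:, 2] = z_2
entry J[1][2] = -2.5000

-2.500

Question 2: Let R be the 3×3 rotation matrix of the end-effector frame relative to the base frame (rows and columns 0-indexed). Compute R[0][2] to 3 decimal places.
End-effector z-axis (col 2 of R) = (-0.8660,0.5000,0.0000)
R[0][2] = -0.8660

-0.866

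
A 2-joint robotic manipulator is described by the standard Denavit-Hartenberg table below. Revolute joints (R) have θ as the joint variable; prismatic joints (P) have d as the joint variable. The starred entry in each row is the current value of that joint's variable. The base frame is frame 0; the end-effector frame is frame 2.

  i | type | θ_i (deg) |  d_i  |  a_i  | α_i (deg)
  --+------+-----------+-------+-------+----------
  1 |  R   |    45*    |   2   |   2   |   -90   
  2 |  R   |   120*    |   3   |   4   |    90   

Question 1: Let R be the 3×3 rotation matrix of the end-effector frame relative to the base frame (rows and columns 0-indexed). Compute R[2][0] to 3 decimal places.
-0.866

End-effector x-axis (col 0 of R) = (-0.3536,-0.3536,-0.8660)
R[2][0] = -0.8660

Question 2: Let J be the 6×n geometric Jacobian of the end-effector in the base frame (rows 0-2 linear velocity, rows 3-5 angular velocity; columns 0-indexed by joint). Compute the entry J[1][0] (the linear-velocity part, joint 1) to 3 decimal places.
-2.121

axis z_0 = ẑ; lever o_n−o_0 = (-2.1213,2.1213,-1.4641)
cross product → J_v[:, 0] = (-2.1213,-2.1213,0.0000)
J_ω[:, 0] = z_0
entry J[1][0] = -2.1213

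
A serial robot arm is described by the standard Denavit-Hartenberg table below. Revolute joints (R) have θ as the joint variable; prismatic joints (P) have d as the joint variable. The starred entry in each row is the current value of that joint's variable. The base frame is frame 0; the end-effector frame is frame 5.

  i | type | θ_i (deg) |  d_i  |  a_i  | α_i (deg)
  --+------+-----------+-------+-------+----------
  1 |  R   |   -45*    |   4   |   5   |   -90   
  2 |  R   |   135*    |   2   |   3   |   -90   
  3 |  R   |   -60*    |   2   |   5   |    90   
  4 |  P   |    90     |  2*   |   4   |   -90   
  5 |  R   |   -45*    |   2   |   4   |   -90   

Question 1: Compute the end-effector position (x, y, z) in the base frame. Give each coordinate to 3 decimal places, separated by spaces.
after link 1: o_1 = (3.5355, -3.5355, 4.0000)
after link 2: o_2 = (3.4497, -0.6213, 1.8787)
after link 3: o_3 = (4.2616, 4.6905, 1.5251)
after link 4: o_4 = (3.8347, 6.5316, 5.5783)
after link 5: o_5 = (3.9205, 5.9963, 10.0175)

3.921 5.996 10.017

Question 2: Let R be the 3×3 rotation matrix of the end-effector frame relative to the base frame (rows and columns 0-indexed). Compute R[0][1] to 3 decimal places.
0.362

End-effector y-axis (col 1 of R) = (0.3624,0.8624,-0.3536)
R[0][1] = 0.3624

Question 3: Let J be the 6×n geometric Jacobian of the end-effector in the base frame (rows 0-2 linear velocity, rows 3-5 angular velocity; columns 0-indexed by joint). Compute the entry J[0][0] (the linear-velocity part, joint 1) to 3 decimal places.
axis z_0 = ẑ; lever o_n−o_0 = (3.9205,5.9963,10.0175)
cross product → J_v[:, 0] = (-5.9963,3.9205,0.0000)
J_ω[:, 0] = z_0
entry J[0][0] = -5.9963

-5.996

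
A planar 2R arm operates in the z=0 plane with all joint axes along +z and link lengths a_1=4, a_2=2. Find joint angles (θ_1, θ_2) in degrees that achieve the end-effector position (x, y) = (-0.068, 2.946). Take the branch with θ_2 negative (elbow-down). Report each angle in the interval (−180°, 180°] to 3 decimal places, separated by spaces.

cos θ_2 = (8.6835−4²−2²)/(2·4·2) = -0.7073; θ_2 = -135.0139° (elbow-down)
β = atan2(2.9460,-0.0680) = 91.3223°; ψ = atan2(-1.4139,2.5854) = -28.6724°
θ_1 = β − ψ = 119.9947°

119.995 -135.014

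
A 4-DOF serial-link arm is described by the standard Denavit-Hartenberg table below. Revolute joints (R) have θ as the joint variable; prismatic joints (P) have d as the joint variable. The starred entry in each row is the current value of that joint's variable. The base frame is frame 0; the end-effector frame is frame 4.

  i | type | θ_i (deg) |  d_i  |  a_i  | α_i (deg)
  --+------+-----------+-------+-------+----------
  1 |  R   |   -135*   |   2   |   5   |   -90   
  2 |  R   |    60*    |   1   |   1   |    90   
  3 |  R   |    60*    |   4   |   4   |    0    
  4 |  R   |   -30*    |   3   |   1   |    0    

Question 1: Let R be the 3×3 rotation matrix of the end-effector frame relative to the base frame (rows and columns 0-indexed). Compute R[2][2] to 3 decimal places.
End-effector z-axis (col 2 of R) = (-0.6124,-0.6124,0.5000)
R[2][2] = 0.5000

0.500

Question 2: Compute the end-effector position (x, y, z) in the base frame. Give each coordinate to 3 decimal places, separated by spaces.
after link 1: o_1 = (-3.5355, -3.5355, 2.0000)
after link 2: o_2 = (-3.1820, -4.5962, 1.1340)
after link 3: o_3 = (-3.8891, -10.2023, 1.4019)
after link 4: o_4 = (-5.6788, -12.6991, 2.1519)

-5.679 -12.699 2.152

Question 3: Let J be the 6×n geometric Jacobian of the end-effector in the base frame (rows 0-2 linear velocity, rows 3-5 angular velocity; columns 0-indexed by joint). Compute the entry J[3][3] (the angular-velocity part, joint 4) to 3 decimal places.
axis z_3 = (-0.6124,-0.6124,0.5000); lever o_n−o_3 = (-1.7898,-2.4969,0.7500)
cross product → J_v[:, 3] = (0.7891,-0.4356,0.4330)
J_ω[:, 3] = z_3
entry J[3][3] = -0.6124

-0.612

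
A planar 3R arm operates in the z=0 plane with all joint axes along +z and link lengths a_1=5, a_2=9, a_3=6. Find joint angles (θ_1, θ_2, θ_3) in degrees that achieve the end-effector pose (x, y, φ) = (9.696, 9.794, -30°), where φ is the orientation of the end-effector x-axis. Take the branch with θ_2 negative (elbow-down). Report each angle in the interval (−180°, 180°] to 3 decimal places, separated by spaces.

90.006 -30.009 -89.997

wrist centre = target − a_3·(cos φ, sin φ) = (4.4998, 12.7940)
cos θ_2 = (183.9351−5²−9²)/(2·5·9) = 0.8659; θ_2 = -30.0092° (elbow-down)
β = atan2(12.7940,4.4998) = 70.6224°; ψ = atan2(-4.5013,12.7935) = -19.3838°
θ_1 = β − ψ = 90.0063°
θ_3 = φ − θ_1 − θ_2 = -89.9971° (wrapped to (-180°,180°])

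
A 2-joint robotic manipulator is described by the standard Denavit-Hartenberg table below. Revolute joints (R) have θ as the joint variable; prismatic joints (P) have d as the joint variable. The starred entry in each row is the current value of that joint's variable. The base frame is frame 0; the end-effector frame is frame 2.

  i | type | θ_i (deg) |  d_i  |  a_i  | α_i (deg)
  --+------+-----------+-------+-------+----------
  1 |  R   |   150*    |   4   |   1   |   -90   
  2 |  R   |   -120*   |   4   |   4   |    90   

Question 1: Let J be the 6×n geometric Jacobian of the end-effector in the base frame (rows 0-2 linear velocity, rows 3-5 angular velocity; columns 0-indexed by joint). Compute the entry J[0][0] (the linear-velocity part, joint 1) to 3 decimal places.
axis z_0 = ẑ; lever o_n−o_0 = (-1.1340,-3.9641,7.4641)
cross product → J_v[:, 0] = (3.9641,-1.1340,0.0000)
J_ω[:, 0] = z_0
entry J[0][0] = 3.9641

3.964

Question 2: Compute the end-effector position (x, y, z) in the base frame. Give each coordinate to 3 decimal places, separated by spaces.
-1.134 -3.964 7.464

after link 1: o_1 = (-0.8660, 0.5000, 4.0000)
after link 2: o_2 = (-1.1340, -3.9641, 7.4641)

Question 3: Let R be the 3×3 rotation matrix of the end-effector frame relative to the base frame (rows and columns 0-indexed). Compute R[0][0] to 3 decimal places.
End-effector x-axis (col 0 of R) = (0.4330,-0.2500,0.8660)
R[0][0] = 0.4330

0.433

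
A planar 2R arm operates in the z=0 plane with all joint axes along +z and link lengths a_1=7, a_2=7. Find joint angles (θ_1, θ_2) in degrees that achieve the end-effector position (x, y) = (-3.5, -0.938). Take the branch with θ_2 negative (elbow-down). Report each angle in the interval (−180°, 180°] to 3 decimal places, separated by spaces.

-89.997 -150.000

cos θ_2 = (13.1298−7²−7²)/(2·7·7) = -0.8660; θ_2 = -149.9996° (elbow-down)
β = atan2(-0.9380,-3.5000) = -164.9973°; ψ = atan2(-3.5000,0.9378) = -74.9998°
θ_1 = β − ψ = -89.9975°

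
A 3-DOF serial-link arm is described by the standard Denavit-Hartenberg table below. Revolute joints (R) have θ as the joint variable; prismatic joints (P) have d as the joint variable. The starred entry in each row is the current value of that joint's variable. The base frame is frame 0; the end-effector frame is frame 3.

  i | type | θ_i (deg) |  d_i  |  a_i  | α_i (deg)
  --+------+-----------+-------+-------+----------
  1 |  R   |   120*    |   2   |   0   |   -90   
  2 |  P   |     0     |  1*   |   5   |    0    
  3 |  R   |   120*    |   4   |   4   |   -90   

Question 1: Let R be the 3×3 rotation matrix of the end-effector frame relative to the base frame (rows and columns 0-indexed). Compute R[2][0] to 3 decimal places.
End-effector x-axis (col 0 of R) = (0.2500,-0.4330,-0.8660)
R[2][0] = -0.8660

-0.866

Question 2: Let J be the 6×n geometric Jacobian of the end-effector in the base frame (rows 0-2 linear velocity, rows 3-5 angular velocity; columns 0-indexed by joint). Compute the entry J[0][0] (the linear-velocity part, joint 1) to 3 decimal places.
axis z_0 = ẑ; lever o_n−o_0 = (-5.8301,0.0981,-1.4641)
cross product → J_v[:, 0] = (-0.0981,-5.8301,0.0000)
J_ω[:, 0] = z_0
entry J[0][0] = -0.0981

-0.098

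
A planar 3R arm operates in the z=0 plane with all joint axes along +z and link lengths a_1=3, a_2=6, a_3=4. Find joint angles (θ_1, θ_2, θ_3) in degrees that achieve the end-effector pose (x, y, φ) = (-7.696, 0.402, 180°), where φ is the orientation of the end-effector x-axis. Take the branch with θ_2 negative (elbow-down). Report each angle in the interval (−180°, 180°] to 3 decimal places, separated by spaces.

wrist centre = target − a_3·(cos φ, sin φ) = (-3.6960, 0.4020)
cos θ_2 = (13.8220−3²−6²)/(2·3·6) = -0.8661; θ_2 = -150.0034° (elbow-down)
β = atan2(0.4020,-3.6960) = 173.7926°; ψ = atan2(-2.9997,-2.1963) = -126.2110°
θ_1 = β − ψ = 300.0036°
θ_3 = φ − θ_1 − θ_2 = 29.9998° (wrapped to (-180°,180°])

-59.996 -150.003 30.000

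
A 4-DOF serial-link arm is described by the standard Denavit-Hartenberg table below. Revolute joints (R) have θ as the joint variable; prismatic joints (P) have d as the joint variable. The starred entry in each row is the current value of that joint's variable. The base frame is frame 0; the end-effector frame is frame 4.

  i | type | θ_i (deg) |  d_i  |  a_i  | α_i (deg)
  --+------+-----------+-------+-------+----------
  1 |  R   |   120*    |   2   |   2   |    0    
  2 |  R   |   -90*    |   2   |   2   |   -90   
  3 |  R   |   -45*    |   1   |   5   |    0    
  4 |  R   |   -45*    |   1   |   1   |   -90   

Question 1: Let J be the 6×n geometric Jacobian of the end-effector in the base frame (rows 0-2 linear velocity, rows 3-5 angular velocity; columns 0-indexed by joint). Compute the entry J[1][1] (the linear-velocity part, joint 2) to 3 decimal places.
3.794

axis z_1 = (0.0000,0.0000,1.0000); lever o_n−o_1 = (3.7939,4.4998,6.5355)
cross product → J_v[:, 1] = (-4.4998,3.7939,0.0000)
J_ω[:, 1] = z_1
entry J[1][1] = 3.7939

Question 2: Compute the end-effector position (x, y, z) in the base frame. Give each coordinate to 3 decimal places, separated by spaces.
after link 1: o_1 = (-1.0000, 1.7321, 2.0000)
after link 2: o_2 = (0.7321, 2.7321, 4.0000)
after link 3: o_3 = (3.2939, 5.3658, 7.5355)
after link 4: o_4 = (2.7939, 6.2319, 8.5355)

2.794 6.232 8.536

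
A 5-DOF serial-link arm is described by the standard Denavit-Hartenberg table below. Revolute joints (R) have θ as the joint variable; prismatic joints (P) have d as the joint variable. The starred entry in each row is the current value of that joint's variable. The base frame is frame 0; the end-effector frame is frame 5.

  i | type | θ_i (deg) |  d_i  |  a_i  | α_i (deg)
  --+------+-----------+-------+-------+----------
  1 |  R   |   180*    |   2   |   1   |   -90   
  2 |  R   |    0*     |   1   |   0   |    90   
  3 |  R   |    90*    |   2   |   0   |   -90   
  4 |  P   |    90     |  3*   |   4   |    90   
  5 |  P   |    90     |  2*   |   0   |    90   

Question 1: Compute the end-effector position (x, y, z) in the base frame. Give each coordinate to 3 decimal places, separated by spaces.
2.000 -3.000 0.000

after link 1: o_1 = (-1.0000, 0.0000, 2.0000)
after link 2: o_2 = (-1.0000, -1.0000, 2.0000)
after link 3: o_3 = (-1.0000, -1.0000, 4.0000)
after link 4: o_4 = (2.0000, -1.0000, 0.0000)
after link 5: o_5 = (2.0000, -3.0000, 0.0000)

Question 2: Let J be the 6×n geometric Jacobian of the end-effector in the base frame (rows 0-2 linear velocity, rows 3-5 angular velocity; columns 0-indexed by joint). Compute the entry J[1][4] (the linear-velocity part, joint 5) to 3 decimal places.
-1.000

prismatic axis z_4 = (-0.0000,-1.0000,0.0000)
J_v[:, 4] = z_4; J_ω[:, 4] = (0,0,0)
entry J[1][4] = -1.0000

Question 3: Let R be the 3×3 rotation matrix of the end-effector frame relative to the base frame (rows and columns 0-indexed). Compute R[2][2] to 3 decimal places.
-1.000

End-effector z-axis (col 2 of R) = (-0.0000,-0.0000,-1.0000)
R[2][2] = -1.0000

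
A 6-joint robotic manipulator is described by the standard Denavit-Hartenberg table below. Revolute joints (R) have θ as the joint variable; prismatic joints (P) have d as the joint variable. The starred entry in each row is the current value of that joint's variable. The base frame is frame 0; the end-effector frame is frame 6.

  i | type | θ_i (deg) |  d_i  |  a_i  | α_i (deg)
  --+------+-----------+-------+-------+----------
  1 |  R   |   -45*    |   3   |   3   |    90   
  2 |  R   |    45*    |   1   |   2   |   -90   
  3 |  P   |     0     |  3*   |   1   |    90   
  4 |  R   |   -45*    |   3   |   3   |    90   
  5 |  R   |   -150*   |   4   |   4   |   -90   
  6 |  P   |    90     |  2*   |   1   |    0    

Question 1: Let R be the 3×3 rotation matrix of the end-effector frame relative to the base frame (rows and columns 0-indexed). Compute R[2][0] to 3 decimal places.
End-effector x-axis (col 0 of R) = (0.0000,0.0000,1.0000)
R[2][0] = 1.0000

1.000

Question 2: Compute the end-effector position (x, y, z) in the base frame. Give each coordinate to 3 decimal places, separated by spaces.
2.311 -2.690 4.243

after link 1: o_1 = (2.1213, -2.1213, 3.0000)
after link 2: o_2 = (2.4142, -3.8284, 4.4142)
after link 3: o_3 = (1.4142, -2.8284, 7.2426)
after link 4: o_4 = (1.4142, -7.0711, 7.2426)
after link 5: o_5 = (0.3789, -3.2074, 3.2426)
after link 6: o_6 = (2.3108, -2.6897, 4.2426)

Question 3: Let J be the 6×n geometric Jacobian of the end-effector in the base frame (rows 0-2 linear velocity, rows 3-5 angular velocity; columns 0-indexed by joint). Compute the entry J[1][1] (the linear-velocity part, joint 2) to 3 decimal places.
0.879

axis z_1 = (-0.7071,-0.7071,0.0000); lever o_n−o_1 = (0.1895,-0.5684,1.2426)
cross product → J_v[:, 1] = (-0.8787,0.8787,0.5359)
J_ω[:, 1] = z_1
entry J[1][1] = 0.8787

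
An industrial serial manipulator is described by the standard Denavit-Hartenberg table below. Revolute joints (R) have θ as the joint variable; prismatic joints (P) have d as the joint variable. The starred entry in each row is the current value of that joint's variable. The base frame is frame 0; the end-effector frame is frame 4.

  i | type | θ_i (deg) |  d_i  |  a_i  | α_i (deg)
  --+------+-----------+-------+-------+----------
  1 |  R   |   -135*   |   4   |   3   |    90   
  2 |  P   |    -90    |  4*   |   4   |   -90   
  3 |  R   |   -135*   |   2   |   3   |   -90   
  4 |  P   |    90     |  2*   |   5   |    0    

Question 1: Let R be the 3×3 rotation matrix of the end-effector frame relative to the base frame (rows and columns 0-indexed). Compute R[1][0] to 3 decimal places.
0.707

End-effector x-axis (col 0 of R) = (0.7071,0.7071,-0.0000)
R[1][0] = 0.7071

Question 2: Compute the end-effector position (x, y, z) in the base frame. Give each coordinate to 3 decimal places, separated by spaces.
-5.328 5.328 0.707

after link 1: o_1 = (-2.1213, -2.1213, 4.0000)
after link 2: o_2 = (-4.9497, 0.7071, 0.0000)
after link 3: o_3 = (-7.8640, 0.7929, 2.1213)
after link 4: o_4 = (-5.3284, 5.3284, 0.7071)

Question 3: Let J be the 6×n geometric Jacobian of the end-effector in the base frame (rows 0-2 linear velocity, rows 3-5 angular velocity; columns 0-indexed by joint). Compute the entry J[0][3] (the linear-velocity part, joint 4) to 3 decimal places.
prismatic axis z_3 = (-0.5000,0.5000,-0.7071)
J_v[:, 3] = z_3; J_ω[:, 3] = (0,0,0)
entry J[0][3] = -0.5000

-0.500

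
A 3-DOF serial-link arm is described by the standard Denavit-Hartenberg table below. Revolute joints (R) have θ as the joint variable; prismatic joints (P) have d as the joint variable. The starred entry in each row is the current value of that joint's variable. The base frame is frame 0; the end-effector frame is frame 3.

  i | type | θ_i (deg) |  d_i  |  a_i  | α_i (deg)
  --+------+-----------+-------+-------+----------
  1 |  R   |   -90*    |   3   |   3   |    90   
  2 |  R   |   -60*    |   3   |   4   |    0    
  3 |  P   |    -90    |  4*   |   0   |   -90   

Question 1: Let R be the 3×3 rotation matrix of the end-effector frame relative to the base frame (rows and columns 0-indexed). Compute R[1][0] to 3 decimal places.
0.866

End-effector x-axis (col 0 of R) = (-0.0000,0.8660,-0.5000)
R[1][0] = 0.8660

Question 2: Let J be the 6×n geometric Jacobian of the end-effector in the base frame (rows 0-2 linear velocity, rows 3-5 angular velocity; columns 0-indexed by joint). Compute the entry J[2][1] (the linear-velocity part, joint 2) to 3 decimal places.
2.000

axis z_1 = (-1.0000,-0.0000,0.0000); lever o_n−o_1 = (-7.0000,-2.0000,-3.4641)
cross product → J_v[:, 1] = (0.0000,-3.4641,2.0000)
J_ω[:, 1] = z_1
entry J[2][1] = 2.0000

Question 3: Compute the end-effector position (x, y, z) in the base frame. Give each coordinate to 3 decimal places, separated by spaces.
-7.000 -5.000 -0.464

after link 1: o_1 = (0.0000, -3.0000, 3.0000)
after link 2: o_2 = (-3.0000, -5.0000, -0.4641)
after link 3: o_3 = (-7.0000, -5.0000, -0.4641)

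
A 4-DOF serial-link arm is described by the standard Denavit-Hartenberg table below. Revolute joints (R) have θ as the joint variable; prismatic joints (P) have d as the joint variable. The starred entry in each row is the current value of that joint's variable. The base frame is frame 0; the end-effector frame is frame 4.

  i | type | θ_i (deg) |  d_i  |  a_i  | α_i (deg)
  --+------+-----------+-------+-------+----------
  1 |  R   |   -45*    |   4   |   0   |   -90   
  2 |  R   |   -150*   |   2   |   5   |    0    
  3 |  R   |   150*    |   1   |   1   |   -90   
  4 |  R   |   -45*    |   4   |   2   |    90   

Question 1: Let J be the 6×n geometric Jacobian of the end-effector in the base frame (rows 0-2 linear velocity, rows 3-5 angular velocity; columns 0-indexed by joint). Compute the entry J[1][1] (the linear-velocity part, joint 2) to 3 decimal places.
1.061

axis z_1 = (0.7071,0.7071,0.0000); lever o_n−o_1 = (1.7666,4.4761,-1.5000)
cross product → J_v[:, 1] = (-1.0607,1.0607,1.9159)
J_ω[:, 1] = z_1
entry J[1][1] = 1.0607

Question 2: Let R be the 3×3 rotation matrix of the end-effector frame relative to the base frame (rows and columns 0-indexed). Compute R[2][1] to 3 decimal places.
End-effector y-axis (col 1 of R) = (0.0000,0.0000,-1.0000)
R[2][1] = -1.0000

-1.000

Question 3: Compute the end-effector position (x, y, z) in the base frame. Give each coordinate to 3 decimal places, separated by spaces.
1.767 4.476 2.500

after link 1: o_1 = (0.0000, 0.0000, 4.0000)
after link 2: o_2 = (-1.6476, 4.4761, 6.5000)
after link 3: o_3 = (-0.2334, 4.4761, 6.5000)
after link 4: o_4 = (1.7666, 4.4761, 2.5000)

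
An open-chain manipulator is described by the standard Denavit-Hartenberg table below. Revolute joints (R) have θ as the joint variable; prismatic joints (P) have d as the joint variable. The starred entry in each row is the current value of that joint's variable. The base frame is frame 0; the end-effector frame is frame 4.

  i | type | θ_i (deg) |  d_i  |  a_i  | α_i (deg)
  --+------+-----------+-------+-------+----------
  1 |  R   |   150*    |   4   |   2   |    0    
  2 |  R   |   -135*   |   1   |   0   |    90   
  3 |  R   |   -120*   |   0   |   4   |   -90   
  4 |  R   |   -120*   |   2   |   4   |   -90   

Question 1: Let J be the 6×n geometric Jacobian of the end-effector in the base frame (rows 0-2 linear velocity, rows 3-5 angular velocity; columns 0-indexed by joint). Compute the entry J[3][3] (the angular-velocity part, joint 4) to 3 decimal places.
0.837

axis z_3 = (0.8365,0.2241,-0.5000); lever o_n−o_3 = (3.5355,-2.6390,0.7321)
cross product → J_v[:, 3] = (-1.1554,-2.3801,-3.0000)
J_ω[:, 3] = z_3
entry J[3][3] = 0.8365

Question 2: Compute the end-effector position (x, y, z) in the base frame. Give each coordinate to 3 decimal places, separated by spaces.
-0.128 -2.157 2.268

after link 1: o_1 = (-1.7321, 1.0000, 4.0000)
after link 2: o_2 = (-1.7321, 1.0000, 5.0000)
after link 3: o_3 = (-3.6639, 0.4824, 1.5359)
after link 4: o_4 = (-0.1284, -2.1566, 2.2679)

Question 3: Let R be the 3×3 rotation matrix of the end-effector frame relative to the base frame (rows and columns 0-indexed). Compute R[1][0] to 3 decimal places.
-0.772

End-effector x-axis (col 0 of R) = (0.4656,-0.7718,0.4330)
R[1][0] = -0.7718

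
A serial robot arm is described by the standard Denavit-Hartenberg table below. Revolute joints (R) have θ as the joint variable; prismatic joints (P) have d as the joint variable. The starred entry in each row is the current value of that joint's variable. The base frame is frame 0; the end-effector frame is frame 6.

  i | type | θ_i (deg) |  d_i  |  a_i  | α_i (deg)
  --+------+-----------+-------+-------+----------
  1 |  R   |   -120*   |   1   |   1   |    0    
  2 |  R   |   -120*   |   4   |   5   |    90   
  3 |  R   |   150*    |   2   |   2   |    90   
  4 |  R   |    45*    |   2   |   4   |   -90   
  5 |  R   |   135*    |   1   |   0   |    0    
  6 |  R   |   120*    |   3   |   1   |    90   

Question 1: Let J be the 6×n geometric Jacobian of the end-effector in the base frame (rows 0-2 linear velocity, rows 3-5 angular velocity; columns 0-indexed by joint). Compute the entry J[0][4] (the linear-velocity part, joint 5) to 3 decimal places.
0.823

axis z_4 = (0.3062,0.8839,-0.3536); lever o_n−o_4 = (0.7455,3.9995,-0.6692)
cross product → J_v[:, 4] = (0.8226,-0.0587,0.5657)
J_ω[:, 4] = z_4
entry J[0][4] = 0.8226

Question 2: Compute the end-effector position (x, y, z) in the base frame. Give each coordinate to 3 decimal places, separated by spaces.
after link 1: o_1 = (-0.5000, -0.8660, 1.0000)
after link 2: o_2 = (-3.0000, 3.4641, 5.0000)
after link 3: o_3 = (-0.4019, 2.9641, 6.0000)
after link 4: o_4 = (2.7723, 3.1230, 9.1463)
after link 5: o_5 = (3.0785, 4.0069, 8.7927)
after link 6: o_6 = (3.5178, 7.1226, 8.4771)

3.518 7.123 8.477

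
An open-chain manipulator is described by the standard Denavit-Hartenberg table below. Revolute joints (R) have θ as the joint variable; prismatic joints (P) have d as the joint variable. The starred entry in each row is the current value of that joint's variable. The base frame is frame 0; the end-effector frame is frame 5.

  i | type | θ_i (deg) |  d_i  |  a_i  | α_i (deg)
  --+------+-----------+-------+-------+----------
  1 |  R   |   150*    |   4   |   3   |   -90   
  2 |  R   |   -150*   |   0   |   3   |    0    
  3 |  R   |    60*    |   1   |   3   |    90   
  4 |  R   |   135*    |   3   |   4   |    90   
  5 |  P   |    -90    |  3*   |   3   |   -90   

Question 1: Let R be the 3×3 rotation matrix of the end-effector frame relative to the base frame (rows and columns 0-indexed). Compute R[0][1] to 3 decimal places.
0.354

End-effector y-axis (col 1 of R) = (0.3536,0.6124,-0.7071)
R[0][1] = 0.3536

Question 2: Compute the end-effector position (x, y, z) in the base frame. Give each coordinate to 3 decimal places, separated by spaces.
-3.323 -4.952 7.793

after link 1: o_1 = (-2.5981, 1.5000, 4.0000)
after link 2: o_2 = (-0.3481, 0.2010, 5.5000)
after link 3: o_3 = (-0.8481, -0.6651, 8.5000)
after link 4: o_4 = (0.3358, -4.6146, 5.6716)
after link 5: o_5 = (-3.3229, -4.9517, 7.7929)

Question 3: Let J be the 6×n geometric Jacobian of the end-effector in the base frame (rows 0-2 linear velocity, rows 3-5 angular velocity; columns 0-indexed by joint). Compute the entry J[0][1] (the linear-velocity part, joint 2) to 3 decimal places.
-3.285

axis z_1 = (-0.5000,-0.8660,0.0000); lever o_n−o_1 = (-0.7249,-6.4517,3.7929)
cross product → J_v[:, 1] = (-3.2847,1.8964,2.5981)
J_ω[:, 1] = z_1
entry J[0][1] = -3.2847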